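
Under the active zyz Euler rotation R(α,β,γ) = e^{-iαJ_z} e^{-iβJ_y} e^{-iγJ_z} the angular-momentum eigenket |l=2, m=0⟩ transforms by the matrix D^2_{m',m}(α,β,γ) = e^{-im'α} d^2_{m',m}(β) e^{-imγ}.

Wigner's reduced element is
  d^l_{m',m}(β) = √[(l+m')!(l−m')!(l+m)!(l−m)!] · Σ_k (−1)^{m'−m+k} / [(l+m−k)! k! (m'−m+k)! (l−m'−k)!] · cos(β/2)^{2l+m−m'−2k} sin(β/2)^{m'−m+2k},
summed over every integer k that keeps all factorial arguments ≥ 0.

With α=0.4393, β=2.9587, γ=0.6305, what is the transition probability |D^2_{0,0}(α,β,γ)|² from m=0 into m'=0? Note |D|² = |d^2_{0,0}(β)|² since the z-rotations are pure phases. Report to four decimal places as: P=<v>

First d^2_{0,0}(β=2.9587), then the phase factors e^{-i(0)α} and e^{-i(0)γ}:
Half-angle: c=0.091319, s=0.995822. N=√(2·2·2·2)=4.000000
Admissible k: 0..2 (factorial args all ≥0)
  k=0: (−1)^0·4.0000/(4)·0.0913^4·0.9958^0 = +0.000070
  k=1: (−1)^1·4.0000/(1)·0.0913^2·0.9958^2 = -0.033078
  k=2: (−1)^2·4.0000/(4)·0.0913^0·0.9958^4 = +0.983391
d^2_{0,0}(2.9587) = +0.000070 -0.033078 +0.983391 = +0.950382
|D^2_{0,0}|² = |d^2_{0,0}(β)|² = (+0.950382)² = 0.903227 (the z-rotation phases have unit modulus)

P=0.9032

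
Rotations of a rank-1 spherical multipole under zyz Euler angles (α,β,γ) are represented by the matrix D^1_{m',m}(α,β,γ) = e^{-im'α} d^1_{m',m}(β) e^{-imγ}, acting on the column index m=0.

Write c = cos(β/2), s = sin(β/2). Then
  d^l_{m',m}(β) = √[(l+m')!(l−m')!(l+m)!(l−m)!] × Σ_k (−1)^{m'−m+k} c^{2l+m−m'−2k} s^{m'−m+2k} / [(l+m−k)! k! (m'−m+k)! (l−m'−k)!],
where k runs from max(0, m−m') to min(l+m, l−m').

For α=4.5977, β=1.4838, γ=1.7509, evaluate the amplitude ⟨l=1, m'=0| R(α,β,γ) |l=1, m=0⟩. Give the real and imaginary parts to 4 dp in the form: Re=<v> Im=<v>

Re=0.0869 Im=0.0000

D^1_{0,0}(4.5977,1.4838,1.7509) = e^{-i·0·4.5977}·d^1_{0,0}(1.4838)·e^{-i·0·1.7509}. Compute d first:
Half-angle: c=0.737186, s=0.675690. N=√(1·1·1·1)=1.000000
k∈{0,1} keeps every argument non-negative
  k=0: (−1)^0·1.0000/(1)·0.7372^2·0.6757^0 = +0.543443
  k=1: (−1)^1·1.0000/(1)·0.7372^0·0.6757^2 = -0.456557
d^1_{0,0}(1.4838) = +0.543443 -0.456557 = +0.086887
Phases: e^{-i·(0)·4.5977}=+1.000000+0.000000i, e^{-i·(0)·1.7509}=+1.000000+0.000000i ⇒ D=+0.086887+0.000000i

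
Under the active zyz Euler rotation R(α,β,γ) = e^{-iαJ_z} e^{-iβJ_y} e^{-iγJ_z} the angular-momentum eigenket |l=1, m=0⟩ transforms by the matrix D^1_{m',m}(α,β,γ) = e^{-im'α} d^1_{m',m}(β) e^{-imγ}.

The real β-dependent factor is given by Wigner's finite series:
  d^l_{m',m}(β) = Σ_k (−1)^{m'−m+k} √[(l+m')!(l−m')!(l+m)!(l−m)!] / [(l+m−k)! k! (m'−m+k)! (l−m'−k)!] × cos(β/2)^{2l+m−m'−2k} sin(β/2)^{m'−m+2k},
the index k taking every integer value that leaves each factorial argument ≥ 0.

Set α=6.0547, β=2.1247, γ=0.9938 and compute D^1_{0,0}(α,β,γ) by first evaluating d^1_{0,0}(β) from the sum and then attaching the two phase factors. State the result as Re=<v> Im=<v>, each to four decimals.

Split into d^1_{0,0}(β=2.1247) × two z-phases.
With c≡cos(β/2)=0.486821 and s≡sin(β/2)=0.873502, N=[1·1·1·1]^{1/2}=1.000000
k∈{0,1} keeps every argument non-negative
  k=0: (−1)^0·1.0000/(1)·0.4868^2·0.8735^0 = +0.236994
  k=1: (−1)^1·1.0000/(1)·0.4868^0·0.8735^2 = -0.763006
d^1_{0,0}(2.1247) = +0.236994 -0.763006 = -0.526011
Phases: e^{-i·(0)·6.0547}=+1.000000+0.000000i, e^{-i·(0)·0.9938}=+1.000000+0.000000i ⇒ D=-0.526011+0.000000i

Re=-0.5260 Im=0.0000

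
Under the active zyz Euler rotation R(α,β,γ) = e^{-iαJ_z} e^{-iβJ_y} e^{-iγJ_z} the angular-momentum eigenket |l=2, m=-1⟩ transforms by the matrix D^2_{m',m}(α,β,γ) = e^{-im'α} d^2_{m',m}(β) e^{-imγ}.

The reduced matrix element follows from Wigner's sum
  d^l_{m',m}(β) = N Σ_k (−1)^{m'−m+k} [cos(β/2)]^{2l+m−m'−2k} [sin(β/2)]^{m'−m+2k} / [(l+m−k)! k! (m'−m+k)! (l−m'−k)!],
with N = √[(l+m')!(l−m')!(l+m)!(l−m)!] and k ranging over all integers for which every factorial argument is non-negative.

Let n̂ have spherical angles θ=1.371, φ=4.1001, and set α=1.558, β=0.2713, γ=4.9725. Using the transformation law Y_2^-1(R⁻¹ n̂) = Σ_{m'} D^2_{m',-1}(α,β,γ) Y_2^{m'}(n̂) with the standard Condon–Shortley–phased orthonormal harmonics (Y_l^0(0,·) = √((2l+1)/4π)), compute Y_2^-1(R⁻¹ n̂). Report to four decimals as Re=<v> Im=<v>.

Need the full column D^2_{m',-1} for m'=−2..2 at α=1.558, β=0.2713, γ=4.9725.
cos(β/2)=0.990814, sin(β/2)=0.135234
d^2_{-2,-1}: single k=1 term ⇒ +0.263083;  D = -0.061134+0.255882i
d^2_{-1,-1}: k∈[0..1] ⇒ +0.963758 -0.053862 = +0.909896;  D = +0.882211+0.222744i
d^2_{0,-1}: k∈[0..1] ⇒ -0.322210 +0.006002 = -0.316207;  D = -0.081325+0.305571i
d^2_{1,-1}: k∈[0..1] ⇒ +0.053862 -0.000334 = +0.053527;  D = -0.051546-0.014427i
d^2_{2,-1}: single k=0 term ⇒ -0.004901;  D = +0.001381-0.004702i
Y_2^{m'}(θ=1.371,φ=4.1001) and Σ D·Y over m':
  (-0.0611+0.2559i)·(-0.1259-0.3490i)  (+0.8822+0.2227i)·(-0.0864+0.1230i)  (-0.0813+0.3056i)·(-0.2781+0.0000i)  (-0.0515-0.0144i)·(+0.0864+0.1230i)  (+0.0014-0.0047i)·(-0.1259+0.3490i)
Y_2^-1(R⁻¹ n̂) = +0.014829-0.013125i

Re=0.0148 Im=-0.0131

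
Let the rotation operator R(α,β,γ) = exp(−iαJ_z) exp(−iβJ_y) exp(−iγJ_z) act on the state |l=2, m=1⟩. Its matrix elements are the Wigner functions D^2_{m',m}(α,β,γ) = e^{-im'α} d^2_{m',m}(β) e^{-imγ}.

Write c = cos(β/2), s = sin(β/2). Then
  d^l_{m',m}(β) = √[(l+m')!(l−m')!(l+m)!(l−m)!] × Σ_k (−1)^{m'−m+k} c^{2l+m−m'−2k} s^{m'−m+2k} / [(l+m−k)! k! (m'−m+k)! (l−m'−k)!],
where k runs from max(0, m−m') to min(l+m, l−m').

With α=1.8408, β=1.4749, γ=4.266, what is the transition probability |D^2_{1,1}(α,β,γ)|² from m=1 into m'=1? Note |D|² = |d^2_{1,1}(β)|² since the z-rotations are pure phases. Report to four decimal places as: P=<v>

P=0.1962

First d^2_{1,1}(β=1.4749), then the phase factors e^{-i(1)α} and e^{-i(1)γ}:
c=cos(1.4749/2)=0.740186, s=sin(1.4749/2)=0.672403; N=√[6·1·6·1]=6.000000
k∈{0,1} keeps every argument non-negative
  k=0: (−1)^0·6.0000/(6)·0.7402^4·0.6724^0 = +0.300167
  k=1: (−1)^1·6.0000/(2)·0.7402^2·0.6724^2 = -0.743124
d^2_{1,1}(1.4749) = +0.300167 -0.743124 = -0.442957
|D^2_{1,1}|² = |d^2_{1,1}(β)|² = (-0.442957)² = 0.196211 (the z-rotation phases have unit modulus)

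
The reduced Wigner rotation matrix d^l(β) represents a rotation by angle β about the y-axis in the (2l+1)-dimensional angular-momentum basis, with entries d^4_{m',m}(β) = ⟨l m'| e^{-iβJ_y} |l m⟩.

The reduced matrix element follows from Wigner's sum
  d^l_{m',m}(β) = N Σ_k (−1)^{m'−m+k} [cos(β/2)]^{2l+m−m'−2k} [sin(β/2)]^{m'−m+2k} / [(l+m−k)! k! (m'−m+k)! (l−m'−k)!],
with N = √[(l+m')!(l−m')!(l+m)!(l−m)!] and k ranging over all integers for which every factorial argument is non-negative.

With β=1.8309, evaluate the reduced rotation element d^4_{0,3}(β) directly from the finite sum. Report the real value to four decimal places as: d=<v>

d^4_{0,3}(β=1.8309) via Wigner's sum:
Half-angle: c=0.609434, s=0.792837. N=√(24·24·5040·1)=1703.830978
k∈{3,4} keeps every argument non-negative
  k=3: (−1)^0·1703.8310/(144)·0.6094^5·0.7928^3 = +0.495734
  k=4: (−1)^1·1703.8310/(144)·0.6094^3·0.7928^5 = -0.839002
d^4_{0,3}(1.8309) = +0.495734 -0.839002 = -0.343268

d=-0.3433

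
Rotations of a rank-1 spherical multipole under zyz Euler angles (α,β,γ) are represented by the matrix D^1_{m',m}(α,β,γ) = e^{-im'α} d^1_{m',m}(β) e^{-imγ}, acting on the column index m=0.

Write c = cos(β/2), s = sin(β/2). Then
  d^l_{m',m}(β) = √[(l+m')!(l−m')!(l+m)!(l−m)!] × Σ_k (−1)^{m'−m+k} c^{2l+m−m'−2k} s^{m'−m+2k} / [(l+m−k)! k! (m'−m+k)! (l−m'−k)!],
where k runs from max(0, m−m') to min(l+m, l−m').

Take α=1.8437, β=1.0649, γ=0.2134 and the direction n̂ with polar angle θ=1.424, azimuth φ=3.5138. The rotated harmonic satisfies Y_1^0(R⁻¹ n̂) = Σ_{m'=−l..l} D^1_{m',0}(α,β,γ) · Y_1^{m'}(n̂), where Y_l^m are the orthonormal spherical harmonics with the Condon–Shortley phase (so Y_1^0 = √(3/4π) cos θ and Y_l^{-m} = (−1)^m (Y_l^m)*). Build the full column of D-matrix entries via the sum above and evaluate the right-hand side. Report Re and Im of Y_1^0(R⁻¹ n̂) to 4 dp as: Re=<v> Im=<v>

Need the full column D^1_{m',0} for m'=−1..1 at α=1.8437, β=1.0649, γ=0.2134.
cos(β/2)=0.861566, sin(β/2)=0.507646
d^1_{-1,0}: single k=1 term ⇒ +0.618535;  D = -0.166713+0.595644i
d^1_{0,0}: k∈[0..1] ⇒ +0.742296 -0.257704 = +0.484592;  D = +0.484592+0.000000i
d^1_{1,0}: single k=0 term ⇒ -0.618535;  D = +0.166713+0.595644i
Y_1^{m'}(θ=1.424,φ=3.5138) and Σ D·Y over m':
  (-0.1667+0.5956i)·(-0.3184+0.1243i)  (+0.4846+0.0000i)·(+0.0715+0.0000i)  (+0.1667+0.5956i)·(+0.3184+0.1243i)
Y_1^0(R⁻¹ n̂) = -0.007284+0.000000i

Re=-0.0073 Im=0.0000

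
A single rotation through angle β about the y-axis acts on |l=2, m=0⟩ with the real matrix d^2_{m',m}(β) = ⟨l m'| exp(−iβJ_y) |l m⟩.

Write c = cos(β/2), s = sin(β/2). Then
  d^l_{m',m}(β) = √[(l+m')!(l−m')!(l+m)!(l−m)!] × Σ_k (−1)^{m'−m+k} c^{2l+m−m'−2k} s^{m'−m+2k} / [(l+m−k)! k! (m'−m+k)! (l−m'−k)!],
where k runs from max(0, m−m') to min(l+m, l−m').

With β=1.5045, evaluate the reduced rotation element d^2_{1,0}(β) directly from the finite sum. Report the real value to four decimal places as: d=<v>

d=-0.0810

d^2_{1,0}(β=1.5045) via Wigner's sum:
c=cos(1.5045/2)=0.730153, s=sin(1.5045/2)=0.683283; N=√[6·1·2·2]=4.898979
k: max(0,(0)−(1))=0 … min(2+(0),2−(1))=1
  k=0: (−1)^1·4.8990/(2)·0.7302^3·0.6833^1 = -0.651506
  k=1: (−1)^2·4.8990/(2)·0.7302^1·0.6833^3 = +0.570548
d^2_{1,0}(1.5045) = -0.651506 +0.570548 = -0.080958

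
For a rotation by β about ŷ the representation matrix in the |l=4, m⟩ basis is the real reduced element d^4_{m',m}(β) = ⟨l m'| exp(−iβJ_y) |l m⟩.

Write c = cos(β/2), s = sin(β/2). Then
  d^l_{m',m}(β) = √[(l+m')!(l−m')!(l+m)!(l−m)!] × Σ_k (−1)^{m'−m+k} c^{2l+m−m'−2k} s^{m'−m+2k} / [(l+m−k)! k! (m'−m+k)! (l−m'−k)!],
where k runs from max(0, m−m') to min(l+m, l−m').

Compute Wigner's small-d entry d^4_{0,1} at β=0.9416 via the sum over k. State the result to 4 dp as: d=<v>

d^4_{0,1}(β=0.9416) via Wigner's sum:
With c≡cos(β/2)=0.891206 and s≡sin(β/2)=0.453599, N=[24·24·120·6]^{1/2}=643.987578
The bounds max(0,m−m')=1 and min(l+m,l−m')=4 give 4 terms
  k=1: (−1)^0·643.9876/(144)·0.8912^7·0.4536^1 = +0.905802
  k=2: (−1)^1·643.9876/(24)·0.8912^5·0.4536^3 = -1.407905
  k=3: (−1)^2·643.9876/(24)·0.8912^3·0.4536^5 = +0.364722
  k=4: (−1)^3·643.9876/(144)·0.8912^1·0.4536^7 = -0.015747
d^4_{0,1}(0.9416) = +0.905802 -1.407905 +0.364722 -0.015747 = -0.153128

d=-0.1531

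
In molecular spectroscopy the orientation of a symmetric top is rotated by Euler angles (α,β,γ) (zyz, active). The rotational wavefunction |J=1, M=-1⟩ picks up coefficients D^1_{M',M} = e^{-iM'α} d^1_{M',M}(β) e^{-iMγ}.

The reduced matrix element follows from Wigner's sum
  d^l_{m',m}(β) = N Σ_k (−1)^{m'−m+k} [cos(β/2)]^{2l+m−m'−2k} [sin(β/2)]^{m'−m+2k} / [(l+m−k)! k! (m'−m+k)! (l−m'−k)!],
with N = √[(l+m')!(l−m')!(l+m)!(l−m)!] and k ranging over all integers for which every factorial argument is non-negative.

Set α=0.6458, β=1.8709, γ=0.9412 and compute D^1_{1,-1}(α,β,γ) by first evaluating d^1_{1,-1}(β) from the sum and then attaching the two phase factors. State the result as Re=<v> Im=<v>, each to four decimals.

Split into d^1_{1,-1}(β=1.8709) × two z-phases.
Half-angle: c=0.593456, s=0.804866. N=√(2·1·1·2)=2.000000
k: max(0,(-1)−(1))=0 … min(1+(-1),1−(1))=0
  k=0: (−1)^2·2.0000/(2)·0.5935^0·0.8049^2 = +0.647810
d^1_{1,-1}(1.8709) = +0.647810
Attach z-rotation phases: D = e^{-i(1)(0.6458)}·(+0.647810)·e^{-i(-1)(0.9412)} = +0.619750+0.188592i

Re=0.6198 Im=0.1886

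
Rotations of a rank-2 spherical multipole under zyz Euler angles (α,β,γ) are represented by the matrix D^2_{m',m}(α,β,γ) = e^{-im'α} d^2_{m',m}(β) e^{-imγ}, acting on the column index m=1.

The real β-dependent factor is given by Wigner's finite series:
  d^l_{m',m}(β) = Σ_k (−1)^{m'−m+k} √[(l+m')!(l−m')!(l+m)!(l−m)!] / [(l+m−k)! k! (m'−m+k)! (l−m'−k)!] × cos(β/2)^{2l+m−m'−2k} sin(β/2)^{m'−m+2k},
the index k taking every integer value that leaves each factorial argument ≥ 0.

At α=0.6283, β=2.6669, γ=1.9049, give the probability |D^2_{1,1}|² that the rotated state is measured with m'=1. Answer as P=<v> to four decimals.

P=0.0236

Split into d^2_{1,1}(β=2.6669) × two z-phases.
With c≡cos(β/2)=0.235124 and s≡sin(β/2)=0.971965, N=[6·1·6·1]^{1/2}=6.000000
k: max(0,(1)−(1))=0 … min(2+(1),2−(1))=1
  k=0: (−1)^0·6.0000/(6)·0.2351^4·0.9720^0 = +0.003056
  k=1: (−1)^1·6.0000/(2)·0.2351^2·0.9720^2 = -0.156681
d^2_{1,1}(2.6669) = +0.003056 -0.156681 = -0.153625
|D^2_{1,1}|² = |d^2_{1,1}(β)|² = (-0.153625)² = 0.023601 (the z-rotation phases have unit modulus)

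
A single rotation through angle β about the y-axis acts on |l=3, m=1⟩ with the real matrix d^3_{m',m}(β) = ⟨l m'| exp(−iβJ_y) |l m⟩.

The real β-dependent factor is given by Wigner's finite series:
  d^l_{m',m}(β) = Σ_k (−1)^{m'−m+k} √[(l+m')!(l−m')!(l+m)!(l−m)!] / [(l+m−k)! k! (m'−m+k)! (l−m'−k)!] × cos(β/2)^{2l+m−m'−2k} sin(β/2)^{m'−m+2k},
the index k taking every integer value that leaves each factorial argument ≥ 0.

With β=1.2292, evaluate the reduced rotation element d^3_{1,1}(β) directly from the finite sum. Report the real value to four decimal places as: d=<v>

d^3_{1,1}(β=1.2292) via Wigner's sum:
With c≡cos(β/2)=0.817004 and s≡sin(β/2)=0.576632, N=[24·2·24·2]^{1/2}=48.000000
Admissible k: 0..2 (factorial args all ≥0)
  k=0: (−1)^0·48.0000/(48)·0.8170^6·0.5766^0 = +0.297403
  k=1: (−1)^1·48.0000/(6)·0.8170^4·0.5766^2 = -1.185180
  k=2: (−1)^2·48.0000/(8)·0.8170^2·0.5766^4 = +0.442786
d^3_{1,1}(1.2292) = +0.297403 -1.185180 +0.442786 = -0.444990

d=-0.4450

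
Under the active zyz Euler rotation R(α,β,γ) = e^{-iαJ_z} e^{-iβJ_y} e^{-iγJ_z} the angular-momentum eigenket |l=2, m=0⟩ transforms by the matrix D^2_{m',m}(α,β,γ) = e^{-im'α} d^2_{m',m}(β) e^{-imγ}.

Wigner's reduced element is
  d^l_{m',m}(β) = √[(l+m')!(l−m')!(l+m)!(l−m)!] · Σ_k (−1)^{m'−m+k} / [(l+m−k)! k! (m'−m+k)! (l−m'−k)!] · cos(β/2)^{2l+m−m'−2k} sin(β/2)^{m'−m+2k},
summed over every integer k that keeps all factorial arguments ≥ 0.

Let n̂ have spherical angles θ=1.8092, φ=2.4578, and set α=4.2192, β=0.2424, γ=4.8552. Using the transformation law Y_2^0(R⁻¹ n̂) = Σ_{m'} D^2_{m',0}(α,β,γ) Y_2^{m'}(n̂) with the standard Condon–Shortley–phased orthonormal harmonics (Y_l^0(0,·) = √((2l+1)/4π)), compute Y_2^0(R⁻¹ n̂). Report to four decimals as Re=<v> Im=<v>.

Need the full column D^2_{m',0} for m'=−2..2 at α=4.2192, β=0.2424, γ=4.8552.
cos(β/2)=0.992664, sin(β/2)=0.120903
d^2_{-2,0}: single k=2 term ⇒ +0.035282;  D = -0.019466+0.029427i
d^2_{-1,0}: k∈[1..2] ⇒ +0.289682 -0.004297 = +0.285385;  D = -0.135112-0.251375i
d^2_{0,0}: k∈[0..2] ⇒ +0.970978 -0.057616 +0.000214 = +0.913576;  D = +0.913576+0.000000i
d^2_{1,0}: k∈[0..1] ⇒ -0.289682 +0.004297 = -0.285385;  D = +0.135112-0.251375i
d^2_{2,0}: single k=0 term ⇒ +0.035282;  D = -0.019466-0.029427i
Y_2^{m'}(θ=1.8092,φ=2.4578) and Σ D·Y over m':
  (-0.0195+0.0294i)·(+0.0736+0.3572i)  (-0.1351-0.2514i)·(+0.1374+0.1120i)  (+0.9136+0.0000i)·(-0.2626+0.0000i)  (+0.1351-0.2514i)·(-0.1374+0.1120i)  (-0.0195-0.0294i)·(+0.0736-0.3572i)
Y_2^0(R⁻¹ n̂) = -0.244649+0.000000i

Re=-0.2446 Im=0.0000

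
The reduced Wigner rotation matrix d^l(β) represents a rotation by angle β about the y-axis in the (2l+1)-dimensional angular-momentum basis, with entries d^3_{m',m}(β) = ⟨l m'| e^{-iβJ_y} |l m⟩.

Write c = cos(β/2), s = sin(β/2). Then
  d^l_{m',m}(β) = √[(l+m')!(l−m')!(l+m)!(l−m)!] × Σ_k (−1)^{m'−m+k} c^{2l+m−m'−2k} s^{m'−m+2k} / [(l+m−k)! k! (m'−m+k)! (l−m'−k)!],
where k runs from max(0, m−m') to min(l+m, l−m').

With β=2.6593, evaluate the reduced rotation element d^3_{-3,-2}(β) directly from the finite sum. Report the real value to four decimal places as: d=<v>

d^3_{-3,-2}(β=2.6593) via Wigner's sum:
c=cos(2.6593/2)=0.238816, s=sin(2.6593/2)=0.971065; N=√[1·720·1·120]=293.938769
The bounds max(0,m−m')=1 and min(l+m,l−m')=1 give 1 term
  k=1: (−1)^0·293.9388/(120)·0.2388^5·0.9711^1 = +0.001848
d^3_{-3,-2}(2.6593) = +0.001848

d=0.0018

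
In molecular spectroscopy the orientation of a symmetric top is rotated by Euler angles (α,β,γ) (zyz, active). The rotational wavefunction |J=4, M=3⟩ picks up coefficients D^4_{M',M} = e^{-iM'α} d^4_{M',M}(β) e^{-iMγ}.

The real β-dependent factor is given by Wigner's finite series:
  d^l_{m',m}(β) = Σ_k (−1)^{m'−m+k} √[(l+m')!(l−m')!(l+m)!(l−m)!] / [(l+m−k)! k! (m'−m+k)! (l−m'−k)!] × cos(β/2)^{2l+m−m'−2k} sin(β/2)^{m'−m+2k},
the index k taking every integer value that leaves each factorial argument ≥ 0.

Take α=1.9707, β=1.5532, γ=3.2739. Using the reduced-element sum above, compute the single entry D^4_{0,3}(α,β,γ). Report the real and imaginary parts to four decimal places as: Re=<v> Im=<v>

Split into d^4_{0,3}(β=1.5532) × two z-phases.
Half-angle: c=0.713301, s=0.700858. N=√(24·24·5040·1)=1703.830978
k: max(0,(3)−(0))=3 … min(4+(3),4−(0))=4
  k=3: (−1)^0·1703.8310/(144)·0.7133^5·0.7009^3 = +0.752173
  k=4: (−1)^1·1703.8310/(144)·0.7133^3·0.7009^5 = -0.726161
d^4_{0,3}(1.5532) = +0.752173 -0.726161 = +0.026012
Attach z-rotation phases: D = e^{-i(0)(1.9707)}·(+0.026012)·e^{-i(3)(3.2739)} = -0.023990+0.010056i

Re=-0.0240 Im=0.0101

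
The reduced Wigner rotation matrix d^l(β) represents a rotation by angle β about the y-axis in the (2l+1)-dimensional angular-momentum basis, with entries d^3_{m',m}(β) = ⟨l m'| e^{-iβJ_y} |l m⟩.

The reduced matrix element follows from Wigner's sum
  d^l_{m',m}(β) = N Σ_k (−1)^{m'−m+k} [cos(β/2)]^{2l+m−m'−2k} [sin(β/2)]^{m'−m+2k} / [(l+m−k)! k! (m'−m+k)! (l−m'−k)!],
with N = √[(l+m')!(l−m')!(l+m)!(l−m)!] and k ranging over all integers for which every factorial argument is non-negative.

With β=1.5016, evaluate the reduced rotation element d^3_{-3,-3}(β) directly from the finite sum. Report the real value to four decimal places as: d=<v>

d=0.1528

d^3_{-3,-3}(β=1.5016) via Wigner's sum:
Half-angle: c=0.731143, s=0.682224. N=√(1·720·1·720)=720.000000
k: max(0,(-3)−(-3))=0 … min(3+(-3),3−(-3))=0
  k=0: (−1)^0·720.0000/(720)·0.7311^6·0.6822^0 = +0.152762
d^3_{-3,-3}(1.5016) = +0.152762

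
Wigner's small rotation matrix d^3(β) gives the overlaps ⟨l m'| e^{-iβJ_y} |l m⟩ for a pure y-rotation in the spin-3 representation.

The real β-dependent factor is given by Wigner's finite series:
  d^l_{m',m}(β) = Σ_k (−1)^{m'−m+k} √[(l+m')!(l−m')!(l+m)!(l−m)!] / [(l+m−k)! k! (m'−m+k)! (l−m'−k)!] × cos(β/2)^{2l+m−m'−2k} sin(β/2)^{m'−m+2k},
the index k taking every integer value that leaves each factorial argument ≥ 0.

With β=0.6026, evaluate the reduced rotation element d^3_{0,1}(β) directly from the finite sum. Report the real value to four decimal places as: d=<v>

d^3_{0,1}(β=0.6026) via Wigner's sum:
With c≡cos(β/2)=0.954952 and s≡sin(β/2)=0.296762, N=[6·6·24·2]^{1/2}=41.569219
The bounds max(0,m−m')=1 and min(l+m,l−m')=3 give 3 terms
  k=1: (−1)^0·41.5692/(12)·0.9550^5·0.2968^1 = +0.816404
  k=2: (−1)^1·41.5692/(4)·0.9550^3·0.2968^3 = -0.236527
  k=3: (−1)^2·41.5692/(12)·0.9550^1·0.2968^5 = +0.007614
d^3_{0,1}(0.6026) = +0.816404 -0.236527 +0.007614 = +0.587492

d=0.5875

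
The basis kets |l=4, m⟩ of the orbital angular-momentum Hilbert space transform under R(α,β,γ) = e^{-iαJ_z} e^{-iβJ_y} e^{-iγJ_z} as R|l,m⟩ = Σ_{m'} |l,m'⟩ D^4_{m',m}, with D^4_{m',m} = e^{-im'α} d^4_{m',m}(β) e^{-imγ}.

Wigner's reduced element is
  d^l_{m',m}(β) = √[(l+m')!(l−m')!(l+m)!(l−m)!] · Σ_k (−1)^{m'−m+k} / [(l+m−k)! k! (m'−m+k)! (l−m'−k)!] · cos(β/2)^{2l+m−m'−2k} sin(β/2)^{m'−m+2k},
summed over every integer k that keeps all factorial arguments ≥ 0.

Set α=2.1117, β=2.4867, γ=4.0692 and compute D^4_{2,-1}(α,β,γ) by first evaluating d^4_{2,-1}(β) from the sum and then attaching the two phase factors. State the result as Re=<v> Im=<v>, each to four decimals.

Split into d^4_{2,-1}(β=2.4867) × two z-phases.
With c≡cos(β/2)=0.321626 and s≡sin(β/2)=0.946867, N=[720·2·6·120]^{1/2}=1018.233765
Admissible k: 0..2 (factorial args all ≥0)
  k=0: (−1)^3·1018.2338/(72)·0.3216^5·0.9469^3 = -0.041318
  k=1: (−1)^4·1018.2338/(48)·0.3216^3·0.9469^5 = +0.537161
  k=2: (−1)^5·1018.2338/(240)·0.3216^1·0.9469^7 = -0.931128
d^4_{2,-1}(2.4867) = -0.041318 +0.537161 -0.931128 = -0.435285
Attach z-rotation phases: D = e^{-i(2)(2.1117)}·(-0.435285)·e^{-i(-1)(4.0692)} = -0.430121+0.066855i

Re=-0.4301 Im=0.0669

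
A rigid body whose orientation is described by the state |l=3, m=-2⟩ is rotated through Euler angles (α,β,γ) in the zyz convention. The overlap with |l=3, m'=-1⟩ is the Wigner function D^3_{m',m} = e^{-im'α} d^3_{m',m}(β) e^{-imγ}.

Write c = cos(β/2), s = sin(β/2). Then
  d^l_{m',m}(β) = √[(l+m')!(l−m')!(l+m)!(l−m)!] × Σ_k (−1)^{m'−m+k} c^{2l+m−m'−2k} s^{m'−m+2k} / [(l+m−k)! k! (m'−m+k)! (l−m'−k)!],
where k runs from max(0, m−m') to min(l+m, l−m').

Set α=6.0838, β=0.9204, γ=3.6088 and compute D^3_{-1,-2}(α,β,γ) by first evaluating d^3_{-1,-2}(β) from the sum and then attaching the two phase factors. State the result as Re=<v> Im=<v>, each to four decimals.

Re=-0.3059 Im=-0.2766

First d^3_{-1,-2}(β=0.9204), then the phase factors e^{-i(-1)α} and e^{-i(-2)γ}:
c=cos(0.9204/2)=0.895964, s=sin(0.9204/2)=0.444127; N=√[2·24·1·120]=75.894664
k∈{0,1} keeps every argument non-negative
  k=0: (−1)^1·75.8947/(24)·0.8960^5·0.4441^1 = -0.810885
  k=1: (−1)^2·75.8947/(12)·0.8960^3·0.4441^3 = +0.398496
d^3_{-1,-2}(0.9204) = -0.810885 +0.398496 = -0.412390
D = (+0.980189-0.198067i)·(-0.412390)·(+0.594289+0.804251i) = -0.305915-0.276552i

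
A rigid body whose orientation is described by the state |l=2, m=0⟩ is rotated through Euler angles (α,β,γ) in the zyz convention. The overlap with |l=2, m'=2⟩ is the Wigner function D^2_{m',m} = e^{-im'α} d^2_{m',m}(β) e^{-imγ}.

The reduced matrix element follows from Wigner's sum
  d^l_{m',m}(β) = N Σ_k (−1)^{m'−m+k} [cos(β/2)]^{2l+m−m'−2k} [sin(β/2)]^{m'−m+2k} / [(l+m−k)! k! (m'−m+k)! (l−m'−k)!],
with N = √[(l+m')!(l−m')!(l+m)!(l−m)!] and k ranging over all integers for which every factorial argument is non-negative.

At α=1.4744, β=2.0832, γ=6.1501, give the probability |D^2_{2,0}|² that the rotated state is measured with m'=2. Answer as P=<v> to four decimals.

Split into d^2_{2,0}(β=2.0832) × two z-phases.
With c≡cos(β/2)=0.504840 and s≡sin(β/2)=0.863213, N=[24·1·2·2]^{1/2}=9.797959
k: max(0,(0)−(2))=0 … min(2+(0),2−(2))=0
  k=0: (−1)^2·9.7980/(4)·0.5048^2·0.8632^2 = +0.465178
d^2_{2,0}(2.0832) = +0.465178
|D^2_{2,0}|² = |d^2_{2,0}(β)|² = (+0.465178)² = 0.216390 (the z-rotation phases have unit modulus)

P=0.2164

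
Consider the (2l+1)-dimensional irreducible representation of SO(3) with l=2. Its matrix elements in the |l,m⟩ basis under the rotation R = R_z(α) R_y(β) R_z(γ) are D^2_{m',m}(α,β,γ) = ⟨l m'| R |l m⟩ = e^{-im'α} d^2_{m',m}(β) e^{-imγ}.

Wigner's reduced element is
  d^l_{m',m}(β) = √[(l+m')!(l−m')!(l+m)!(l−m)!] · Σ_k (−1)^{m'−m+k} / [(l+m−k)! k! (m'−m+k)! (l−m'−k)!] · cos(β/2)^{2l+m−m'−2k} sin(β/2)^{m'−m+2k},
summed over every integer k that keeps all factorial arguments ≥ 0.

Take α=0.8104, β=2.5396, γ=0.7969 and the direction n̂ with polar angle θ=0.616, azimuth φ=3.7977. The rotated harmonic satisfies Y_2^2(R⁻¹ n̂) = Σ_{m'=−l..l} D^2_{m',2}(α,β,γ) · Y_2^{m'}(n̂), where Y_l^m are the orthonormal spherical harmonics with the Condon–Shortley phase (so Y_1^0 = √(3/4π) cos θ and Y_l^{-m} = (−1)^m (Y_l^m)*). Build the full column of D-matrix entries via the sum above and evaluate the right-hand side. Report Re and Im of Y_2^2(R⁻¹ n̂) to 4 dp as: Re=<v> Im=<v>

Need the full column D^2_{m',2} for m'=−2..2 at α=0.8104, β=2.5396, γ=0.7969.
cos(β/2)=0.296472, sin(β/2)=0.955042
d^2_{-2,2}: single k=4 term ⇒ +0.831934;  D = +0.831631+0.022460i
d^2_{-1,2}: single k=3 term ⇒ +0.516512;  D = +0.365958-0.364499i
d^2_{0,2}: single k=2 term ⇒ +0.196375;  D = -0.004517-0.196324i
d^2_{1,2}: single k=1 term ⇒ +0.049774;  D = -0.036844-0.033466i
d^2_{2,2}: single k=0 term ⇒ +0.007726;  D = -0.007705+0.000564i
Y_2^{m'}(θ=0.616,φ=3.7977) and Σ D·Y over m':
  (+0.8316+0.0225i)·(+0.0330-0.1247i)  (+0.3660-0.3645i)·(-0.2887+0.2222i)  (-0.0045-0.1963i)·(+0.3149+0.0000i)  (-0.0368-0.0335i)·(+0.2887+0.2222i)  (-0.0077+0.0006i)·(+0.0330+0.1247i)
Y_2^2(R⁻¹ n̂) = +0.000642+0.003005i

Re=0.0006 Im=0.0030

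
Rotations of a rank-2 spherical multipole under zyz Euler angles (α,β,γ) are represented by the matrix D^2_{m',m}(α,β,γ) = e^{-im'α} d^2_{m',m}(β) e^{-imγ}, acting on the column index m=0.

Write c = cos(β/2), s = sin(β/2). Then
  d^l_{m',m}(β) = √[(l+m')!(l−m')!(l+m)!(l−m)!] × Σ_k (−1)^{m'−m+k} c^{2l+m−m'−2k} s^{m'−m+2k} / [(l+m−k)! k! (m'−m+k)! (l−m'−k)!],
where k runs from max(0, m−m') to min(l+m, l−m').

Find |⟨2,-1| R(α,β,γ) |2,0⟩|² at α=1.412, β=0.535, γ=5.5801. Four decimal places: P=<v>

First d^2_{-1,0}(β=0.535), then the phase factors e^{-i(-1)α} and e^{-i(0)γ}:
Half-angle: c=0.964435, s=0.264321. N=√(1·6·2·2)=4.898979
k∈{1,2} keeps every argument non-negative
  k=1: (−1)^0·4.8990/(2)·0.9644^3·0.2643^1 = +0.580799
  k=2: (−1)^1·4.8990/(2)·0.9644^1·0.2643^3 = -0.043626
d^2_{-1,0}(0.535) = +0.580799 -0.043626 = +0.537173
|D^2_{-1,0}|² = |d^2_{-1,0}(β)|² = (+0.537173)² = 0.288555 (the z-rotation phases have unit modulus)

P=0.2886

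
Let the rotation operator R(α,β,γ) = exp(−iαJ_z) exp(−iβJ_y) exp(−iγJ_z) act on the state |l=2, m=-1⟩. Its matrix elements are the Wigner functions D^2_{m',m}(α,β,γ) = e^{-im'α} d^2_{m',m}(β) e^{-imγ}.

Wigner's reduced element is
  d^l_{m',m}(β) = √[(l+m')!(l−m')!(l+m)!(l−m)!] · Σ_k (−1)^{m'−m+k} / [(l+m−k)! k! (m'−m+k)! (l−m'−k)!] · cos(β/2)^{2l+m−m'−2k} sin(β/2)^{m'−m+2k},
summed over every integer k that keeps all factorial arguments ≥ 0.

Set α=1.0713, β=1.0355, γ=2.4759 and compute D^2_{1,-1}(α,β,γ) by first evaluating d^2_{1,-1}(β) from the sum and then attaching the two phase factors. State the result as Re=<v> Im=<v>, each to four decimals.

Re=0.0819 Im=0.4880

First d^2_{1,-1}(β=1.0355), then the phase factors e^{-i(1)α} and e^{-i(-1)γ}:
With c≡cos(β/2)=0.868935 and s≡sin(β/2)=0.494926, N=[6·1·1·6]^{1/2}=6.000000
k: max(0,(-1)−(1))=0 … min(2+(-1),2−(1))=1
  k=0: (−1)^2·6.0000/(2)·0.8689^2·0.4949^2 = +0.554852
  k=1: (−1)^3·6.0000/(6)·0.8689^0·0.4949^4 = -0.060001
d^2_{1,-1}(1.0355) = +0.554852 -0.060001 = +0.494850
Attach z-rotation phases: D = e^{-i(1)(1.0713)}·(+0.494850)·e^{-i(-1)(2.4759)} = +0.081864+0.488032i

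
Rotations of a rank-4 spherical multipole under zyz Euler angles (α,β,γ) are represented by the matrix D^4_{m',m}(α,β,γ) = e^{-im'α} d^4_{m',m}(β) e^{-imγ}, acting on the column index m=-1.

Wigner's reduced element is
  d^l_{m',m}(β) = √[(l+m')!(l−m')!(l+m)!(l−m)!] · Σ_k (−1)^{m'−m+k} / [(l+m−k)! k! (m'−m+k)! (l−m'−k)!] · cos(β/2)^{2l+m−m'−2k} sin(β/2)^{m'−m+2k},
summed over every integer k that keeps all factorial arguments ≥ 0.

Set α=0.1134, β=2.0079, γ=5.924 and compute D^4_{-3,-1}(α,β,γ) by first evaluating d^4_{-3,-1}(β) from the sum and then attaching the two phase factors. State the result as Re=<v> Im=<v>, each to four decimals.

Re=-0.4215 Im=0.0080

D^4_{-3,-1}(0.1134,2.0079,5.924) = e^{-i·-3·0.1134}·d^4_{-3,-1}(2.0079)·e^{-i·-1·5.924}. Compute d first:
With c≡cos(β/2)=0.536974 and s≡sin(β/2)=0.843599, N=[1·5040·6·120]^{1/2}=1904.940944
k: max(0,(-1)−(-3))=2 … min(4+(-1),4−(-3))=3
  k=2: (−1)^0·1904.9409/(240)·0.5370^6·0.8436^2 = +0.135414
  k=3: (−1)^1·1904.9409/(144)·0.5370^4·0.8436^4 = -0.557027
d^4_{-3,-1}(2.0079) = +0.135414 -0.557027 = -0.421613
D = (+0.942688+0.333676i)·(-0.421613)·(+0.936184-0.351512i) = -0.421537+0.008004i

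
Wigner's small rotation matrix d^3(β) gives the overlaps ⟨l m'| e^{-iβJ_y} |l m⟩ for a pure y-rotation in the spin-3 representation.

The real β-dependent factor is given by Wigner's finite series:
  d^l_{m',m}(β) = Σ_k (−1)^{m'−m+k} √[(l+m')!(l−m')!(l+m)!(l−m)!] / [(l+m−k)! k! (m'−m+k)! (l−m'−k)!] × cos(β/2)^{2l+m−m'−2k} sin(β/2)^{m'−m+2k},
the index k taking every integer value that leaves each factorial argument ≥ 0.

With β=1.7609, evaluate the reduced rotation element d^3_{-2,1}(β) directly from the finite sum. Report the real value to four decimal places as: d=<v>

d=0.1999

d^3_{-2,1}(β=1.7609) via Wigner's sum:
c=cos(1.7609/2)=0.636804, s=sin(1.7609/2)=0.771026; N=√[1·120·24·2]=75.894664
The bounds max(0,m−m')=3 and min(l+m,l−m')=4 give 2 terms
  k=3: (−1)^0·75.8947/(12)·0.6368^3·0.7710^3 = +0.748607
  k=4: (−1)^1·75.8947/(24)·0.6368^1·0.7710^5 = -0.548719
d^3_{-2,1}(1.7609) = +0.748607 -0.548719 = +0.199889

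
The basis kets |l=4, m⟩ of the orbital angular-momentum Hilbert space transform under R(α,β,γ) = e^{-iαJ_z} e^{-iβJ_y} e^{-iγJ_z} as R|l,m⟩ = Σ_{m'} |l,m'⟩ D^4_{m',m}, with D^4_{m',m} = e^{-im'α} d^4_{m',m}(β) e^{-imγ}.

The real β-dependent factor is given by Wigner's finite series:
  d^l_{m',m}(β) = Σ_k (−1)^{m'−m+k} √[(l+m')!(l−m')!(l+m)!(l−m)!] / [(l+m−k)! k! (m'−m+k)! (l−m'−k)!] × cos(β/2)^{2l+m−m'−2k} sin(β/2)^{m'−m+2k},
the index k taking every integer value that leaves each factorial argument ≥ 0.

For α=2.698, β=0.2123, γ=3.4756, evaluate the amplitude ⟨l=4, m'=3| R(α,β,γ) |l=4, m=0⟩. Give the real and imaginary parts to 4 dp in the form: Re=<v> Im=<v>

First d^4_{3,0}(β=0.2123), then the phase factors e^{-i(3)α} and e^{-i(0)γ}:
c=cos(0.2123/2)=0.994371, s=sin(0.2123/2)=0.105951; N=√[5040·1·24·24]=1703.830978
k: max(0,(0)−(3))=0 … min(4+(0),4−(3))=1
  k=0: (−1)^3·1703.8310/(144)·0.9944^5·0.1060^3 = -0.013681
  k=1: (−1)^4·1703.8310/(144)·0.9944^3·0.1060^5 = +0.000155
d^4_{3,0}(0.2123) = -0.013681 +0.000155 = -0.013526
Phases: e^{-i·(3)·2.698}=-0.237720-0.971334i, e^{-i·(0)·3.4756}=+1.000000+0.000000i ⇒ D=+0.003215+0.013138i

Re=0.0032 Im=0.0131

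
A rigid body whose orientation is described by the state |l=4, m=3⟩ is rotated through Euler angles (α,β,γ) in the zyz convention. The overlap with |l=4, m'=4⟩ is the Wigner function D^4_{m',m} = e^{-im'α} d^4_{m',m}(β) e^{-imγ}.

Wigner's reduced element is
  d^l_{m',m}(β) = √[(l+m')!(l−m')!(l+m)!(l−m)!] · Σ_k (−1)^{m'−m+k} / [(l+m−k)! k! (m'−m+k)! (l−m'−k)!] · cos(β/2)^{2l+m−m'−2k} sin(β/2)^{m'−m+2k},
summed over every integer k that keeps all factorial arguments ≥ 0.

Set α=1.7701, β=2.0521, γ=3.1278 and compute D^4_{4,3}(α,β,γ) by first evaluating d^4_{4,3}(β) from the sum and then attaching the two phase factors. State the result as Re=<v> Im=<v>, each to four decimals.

First d^4_{4,3}(β=2.0521), then the phase factors e^{-i(4)α} and e^{-i(3)γ}:
With c≡cos(β/2)=0.518201 and s≡sin(β/2)=0.855259, N=[40320·1·5040·1]^{1/2}=14255.272709
The bounds max(0,m−m')=0 and min(l+m,l−m')=0 give 1 term
  k=0: (−1)^1·14255.2727/(5040)·0.5182^7·0.8553^1 = -0.024273
d^4_{4,3}(2.0521) = -0.024273
Phases: e^{-i·(4)·1.7701}=+0.698702-0.715413i, e^{-i·(3)·3.1278}=-0.999144-0.041366i ⇒ D=+0.017664-0.016649i

Re=0.0177 Im=-0.0166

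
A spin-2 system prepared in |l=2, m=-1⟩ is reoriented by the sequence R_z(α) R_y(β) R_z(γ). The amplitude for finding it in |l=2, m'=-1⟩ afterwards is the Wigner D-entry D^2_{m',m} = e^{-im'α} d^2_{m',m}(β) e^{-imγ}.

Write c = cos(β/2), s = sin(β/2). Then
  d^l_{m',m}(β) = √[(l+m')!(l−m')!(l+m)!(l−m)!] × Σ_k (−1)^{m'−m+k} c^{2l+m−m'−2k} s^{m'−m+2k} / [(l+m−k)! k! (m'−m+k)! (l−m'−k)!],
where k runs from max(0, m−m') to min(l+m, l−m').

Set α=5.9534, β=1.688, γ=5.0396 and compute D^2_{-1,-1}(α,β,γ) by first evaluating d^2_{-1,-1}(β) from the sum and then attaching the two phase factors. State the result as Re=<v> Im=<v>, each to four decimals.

D^2_{-1,-1}(5.9534,1.688,5.0396) = e^{-i·-1·5.9534}·d^2_{-1,-1}(1.688)·e^{-i·-1·5.0396}. Compute d first:
Half-angle: c=0.664479, s=0.747307. N=√(1·6·1·6)=6.000000
The bounds max(0,m−m')=0 and min(l+m,l−m')=1 give 2 terms
  k=0: (−1)^0·6.0000/(6)·0.6645^4·0.7473^0 = +0.194951
  k=1: (−1)^1·6.0000/(2)·0.6645^2·0.7473^2 = -0.739745
d^2_{-1,-1}(1.688) = +0.194951 -0.739745 = -0.544794
Phases: e^{-i·(-1)·5.9534}=+0.946112-0.323840i, e^{-i·(-1)·5.0396}=+0.321403-0.946942i ⇒ D=+0.001402+0.544792i

Re=0.0014 Im=0.5448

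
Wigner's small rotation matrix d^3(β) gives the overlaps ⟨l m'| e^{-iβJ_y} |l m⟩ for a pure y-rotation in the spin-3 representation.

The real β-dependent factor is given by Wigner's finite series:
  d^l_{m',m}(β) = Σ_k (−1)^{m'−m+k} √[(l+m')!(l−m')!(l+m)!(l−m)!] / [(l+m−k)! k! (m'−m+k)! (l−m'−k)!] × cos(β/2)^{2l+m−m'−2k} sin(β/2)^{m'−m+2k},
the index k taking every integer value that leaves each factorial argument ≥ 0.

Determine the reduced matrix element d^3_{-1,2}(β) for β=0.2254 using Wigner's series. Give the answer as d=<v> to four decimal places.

d=0.0088

d^3_{-1,2}(β=0.2254) via Wigner's sum:
With c≡cos(β/2)=0.993656 and s≡sin(β/2)=0.112462, N=[2·24·120·1]^{1/2}=75.894664
Admissible k: 3..4 (factorial args all ≥0)
  k=3: (−1)^0·75.8947/(12)·0.9937^3·0.1125^3 = +0.008826
  k=4: (−1)^1·75.8947/(24)·0.9937^1·0.1125^5 = -0.000057
d^3_{-1,2}(0.2254) = +0.008826 -0.000057 = +0.008769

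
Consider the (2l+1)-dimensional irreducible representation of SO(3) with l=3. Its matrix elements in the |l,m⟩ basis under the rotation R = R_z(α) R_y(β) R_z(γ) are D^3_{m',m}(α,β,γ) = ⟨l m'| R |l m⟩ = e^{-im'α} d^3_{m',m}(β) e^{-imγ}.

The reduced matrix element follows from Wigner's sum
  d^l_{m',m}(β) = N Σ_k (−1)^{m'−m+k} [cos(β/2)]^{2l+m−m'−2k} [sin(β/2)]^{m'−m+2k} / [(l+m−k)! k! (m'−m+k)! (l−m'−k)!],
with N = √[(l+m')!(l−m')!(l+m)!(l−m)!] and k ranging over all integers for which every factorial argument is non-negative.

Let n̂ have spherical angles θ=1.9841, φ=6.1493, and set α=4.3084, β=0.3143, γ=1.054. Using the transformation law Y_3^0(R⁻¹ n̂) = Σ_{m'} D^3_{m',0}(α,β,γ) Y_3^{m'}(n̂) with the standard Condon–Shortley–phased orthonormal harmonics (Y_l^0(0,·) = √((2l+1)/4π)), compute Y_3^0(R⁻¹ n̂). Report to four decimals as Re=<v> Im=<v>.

Re=0.3335 Im=0.0000

Need the full column D^3_{m',0} for m'=−3..3 at α=4.3084, β=0.3143, γ=1.054.
cos(β/2)=0.987677, sin(β/2)=0.156504
d^3_{-3,0}: single k=3 term ⇒ +0.016517;  D = +0.015465+0.005800i
d^3_{-2,0}: k∈[2..3] ⇒ +0.127665 -0.003205 = +0.124459;  D = -0.085997+0.089971i
d^3_{-1,0}: k∈[1..3] ⇒ +0.509555 -0.038382 +0.000321 = +0.471494;  D = -0.185339-0.433539i
d^3_{0,0}: k∈[0..3] ⇒ +0.928305 -0.209775 +0.005267 -0.000015 = +0.723782;  D = +0.723782+0.000000i
d^3_{1,0}: k∈[0..2] ⇒ -0.509555 +0.038382 -0.000321 = -0.471494;  D = +0.185339-0.433539i
d^3_{2,0}: k∈[0..1] ⇒ +0.127665 -0.003205 = +0.124459;  D = -0.085997-0.089971i
d^3_{3,0}: single k=0 term ⇒ -0.016517;  D = -0.015465+0.005800i
Y_3^{m'}(θ=1.9841,φ=6.1493) and Σ D·Y over m':
  (+0.0155+0.0058i)·(+0.2950+0.1253i)  (-0.0860+0.0900i)·(-0.3320-0.0911i)  (-0.1853-0.4335i)·(-0.0567-0.0076i)  (+0.7238+0.0000i)·(+0.3288+0.0000i)  (+0.1853-0.4335i)·(+0.0567-0.0076i)  (-0.0860-0.0900i)·(-0.3320+0.0911i)  (-0.0155+0.0058i)·(-0.2950+0.1253i)
Y_3^0(R⁻¹ n̂) = +0.333512-0.000000i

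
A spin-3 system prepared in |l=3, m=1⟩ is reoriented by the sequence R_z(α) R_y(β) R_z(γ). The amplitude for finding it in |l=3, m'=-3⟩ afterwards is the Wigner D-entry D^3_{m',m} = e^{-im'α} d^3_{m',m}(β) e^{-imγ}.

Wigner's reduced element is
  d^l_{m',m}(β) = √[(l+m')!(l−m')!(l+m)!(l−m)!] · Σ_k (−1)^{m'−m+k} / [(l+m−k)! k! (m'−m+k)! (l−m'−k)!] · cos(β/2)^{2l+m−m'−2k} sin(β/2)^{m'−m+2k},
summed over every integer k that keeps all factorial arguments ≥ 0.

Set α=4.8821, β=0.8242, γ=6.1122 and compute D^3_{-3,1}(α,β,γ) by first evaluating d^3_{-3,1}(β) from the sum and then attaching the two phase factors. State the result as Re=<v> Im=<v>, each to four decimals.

Re=-0.0526 Im=0.0651

First d^3_{-3,1}(β=0.8242), then the phase factors e^{-i(-3)α} and e^{-i(1)γ}:
With c≡cos(β/2)=0.916282 and s≡sin(β/2)=0.400534, N=[1·720·24·2]^{1/2}=185.903201
k: max(0,(1)−(-3))=4 … min(3+(1),3−(-3))=4
  k=4: (−1)^0·185.9032/(48)·0.9163^2·0.4005^4 = +0.083688
d^3_{-3,1}(0.8242) = +0.083688
D = (-0.487420+0.873167i)·(+0.083688)·(+0.985418+0.170153i) = -0.052630+0.065067i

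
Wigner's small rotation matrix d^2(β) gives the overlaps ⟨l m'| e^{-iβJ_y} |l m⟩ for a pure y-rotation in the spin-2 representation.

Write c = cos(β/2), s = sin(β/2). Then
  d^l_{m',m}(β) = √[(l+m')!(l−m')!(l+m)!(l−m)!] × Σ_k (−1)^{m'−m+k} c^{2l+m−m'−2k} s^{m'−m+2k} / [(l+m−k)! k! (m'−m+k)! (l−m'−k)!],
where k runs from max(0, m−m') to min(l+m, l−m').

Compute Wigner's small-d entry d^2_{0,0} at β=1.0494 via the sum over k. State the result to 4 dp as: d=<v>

d=-0.1279

d^2_{0,0}(β=1.0494) via Wigner's sum:
Half-angle: c=0.865474, s=0.500953. N=√(2·2·2·2)=4.000000
k: max(0,(0)−(0))=0 … min(2+(0),2−(0))=2
  k=0: (−1)^0·4.0000/(4)·0.8655^4·0.5010^0 = +0.561069
  k=1: (−1)^1·4.0000/(1)·0.8655^2·0.5010^2 = -0.751905
  k=2: (−1)^2·4.0000/(4)·0.8655^0·0.5010^4 = +0.062978
d^2_{0,0}(1.0494) = +0.561069 -0.751905 +0.062978 = -0.127857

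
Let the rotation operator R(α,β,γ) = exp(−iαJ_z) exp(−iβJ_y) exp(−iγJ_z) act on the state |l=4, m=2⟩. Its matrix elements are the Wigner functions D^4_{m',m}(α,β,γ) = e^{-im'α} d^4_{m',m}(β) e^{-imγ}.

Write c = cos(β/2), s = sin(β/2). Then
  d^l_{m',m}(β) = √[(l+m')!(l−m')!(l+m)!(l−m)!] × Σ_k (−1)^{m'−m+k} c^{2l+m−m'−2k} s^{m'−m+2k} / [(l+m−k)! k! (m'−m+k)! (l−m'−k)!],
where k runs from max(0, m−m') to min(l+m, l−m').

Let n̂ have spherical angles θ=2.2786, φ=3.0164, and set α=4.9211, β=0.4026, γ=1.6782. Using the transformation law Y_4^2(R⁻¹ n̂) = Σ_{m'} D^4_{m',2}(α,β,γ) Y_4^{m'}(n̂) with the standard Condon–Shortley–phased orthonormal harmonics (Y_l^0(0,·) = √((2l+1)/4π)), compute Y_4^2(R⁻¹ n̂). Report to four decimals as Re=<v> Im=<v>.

Re=0.4080 Im=-0.0589

Need the full column D^4_{m',2} for m'=−4..4 at α=4.9211, β=0.4026, γ=1.6782.
cos(β/2)=0.979807, sin(β/2)=0.199943
d^4_{-4,2}: single k=6 term ⇒ +0.000325;  D = -0.000264-0.000189i
d^4_{-3,2}: k∈[5..6] ⇒ +0.003374 -0.000047 = +0.003327;  D = +0.001330-0.003050i
d^4_{-2,2}: k∈[4..6] ⇒ +0.022094 -0.000736 +0.000003 = +0.021361;  D = +0.020924+0.004298i
d^4_{-1,2}: k∈[3..5] ⇒ +0.102080 -0.006376 +0.000053 = +0.095757;  D = +0.000584+0.095755i
d^4_{0,2}: k∈[2..4] ⇒ +0.335567 -0.037263 +0.000582 = +0.298886;  D = -0.292017+0.063710i
d^4_{1,2}: k∈[1..3] ⇒ +0.735408 -0.153119 +0.004251 = +0.586539;  D = -0.241050-0.534718i
d^4_{2,2}: k∈[0..2] ⇒ +0.849427 -0.424462 +0.022094 = +0.447059;  D = +0.360648-0.264187i
d^4_{3,2}: k∈[0..1] ⇒ -0.648569 +0.081023 = -0.567546;  D = -0.422975-0.378418i
d^4_{4,2}: single k=0 term ⇒ +0.187170;  D = -0.093187+0.162323i
Y_4^{m'}(θ=2.2786,φ=3.0164) and Σ D·Y over m':
  (-0.0003-0.0002i)·(+0.1294+0.0708i)  (+0.0013-0.0030i)·(+0.3321+0.1309i)  (+0.0209+0.0043i)·(+0.3665+0.0937i)  (+0.0006+0.0958i)·(-0.0095-0.0012i)  (-0.2920+0.0637i)·(-0.3626+0.0000i)  (-0.2411-0.5347i)·(+0.0095-0.0012i)  (+0.3606-0.2642i)·(+0.3665-0.0937i)  (-0.4230-0.3784i)·(-0.3321+0.1309i)  (-0.0932+0.1623i)·(+0.1294-0.0708i)
Y_4^2(R⁻¹ n̂) = +0.407998-0.058908i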